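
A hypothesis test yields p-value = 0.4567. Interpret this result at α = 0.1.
Since p = 0.4567 > α = 0.1, fail to reject H₀.
There is insufficient evidence to reject the null hypothesis; the result is not statistically significant at the 0.1 level.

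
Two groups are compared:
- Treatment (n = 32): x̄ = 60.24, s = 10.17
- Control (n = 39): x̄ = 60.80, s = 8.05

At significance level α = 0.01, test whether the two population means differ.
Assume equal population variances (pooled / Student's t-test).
Student's two-sample t-test (equal variances):
H₀: μ₁ = μ₂
H₁: μ₁ ≠ μ₂
df = n₁ + n₂ - 2 = 69
Pooled variance s_p² = [(n₁-1)s₁² + (n₂-1)s₂²] / (n₁ + n₂ - 2) = [(31)(10.17²) + (38)(8.05²)] / 69 = 82.1564
SE = √(s_p²(1/n₁ + 1/n₂)) = √(82.1564 × (1/32 + 1/39)) = 2.1619
t = (x̄₁ - x̄₂) / SE = (60.24 - 60.80) / 2.1619 = -0.56 / 2.1619 = -0.259
p-value = 0.7964

Since p-value > α = 0.01, we fail to reject H₀.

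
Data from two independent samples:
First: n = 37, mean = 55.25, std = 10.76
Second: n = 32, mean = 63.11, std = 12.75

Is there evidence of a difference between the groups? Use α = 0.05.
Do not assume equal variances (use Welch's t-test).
Welch's two-sample t-test:
H₀: μ₁ = μ₂
H₁: μ₁ ≠ μ₂
s₁²/n₁ = 10.76²/37 = 3.1291,  s₂²/n₂ = 12.75²/32 = 5.0801
SE = √(s₁²/n₁ + s₂²/n₂) = √(3.1291 + 5.0801) = 2.8652
df (Welch-Satterthwaite) = (s₁²/n₁ + s₂²/n₂)² / [(s₁²/n₁)²/(n₁-1) + (s₂²/n₂)²/(n₂-1)] ≈ 61.02
t = (x̄₁ - x̄₂) / SE = (55.25 - 63.11) / 2.8652 = -7.86 / 2.8652 = -2.743
p-value = 0.0080

Since p-value < α = 0.05, we reject H₀.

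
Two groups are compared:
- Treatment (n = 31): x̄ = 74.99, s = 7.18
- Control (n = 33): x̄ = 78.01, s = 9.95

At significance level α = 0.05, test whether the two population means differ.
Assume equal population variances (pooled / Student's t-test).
Student's two-sample t-test (equal variances):
H₀: μ₁ = μ₂
H₁: μ₁ ≠ μ₂
df = n₁ + n₂ - 2 = 62
Pooled variance s_p² = [(n₁-1)s₁² + (n₂-1)s₂²] / (n₁ + n₂ - 2) = [(30)(7.18²) + (32)(9.95²)] / 62 = 76.0428
SE = √(s_p²(1/n₁ + 1/n₂)) = √(76.0428 × (1/31 + 1/33)) = 2.1811
t = (x̄₁ - x̄₂) / SE = (74.99 - 78.01) / 2.1811 = -3.02 / 2.1811 = -1.385
p-value = 0.1711

Since p-value > α = 0.05, we fail to reject H₀.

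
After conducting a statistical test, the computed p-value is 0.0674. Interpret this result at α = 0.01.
Since p = 0.0674 > α = 0.01, fail to reject H₀.
There is insufficient evidence to reject the null hypothesis; the result is not statistically significant at the 0.01 level.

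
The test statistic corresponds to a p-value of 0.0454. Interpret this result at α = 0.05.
Since p = 0.0454 < α = 0.05, reject H₀.
There is sufficient evidence to reject the null hypothesis; the result is statistically significant at the 0.05 level.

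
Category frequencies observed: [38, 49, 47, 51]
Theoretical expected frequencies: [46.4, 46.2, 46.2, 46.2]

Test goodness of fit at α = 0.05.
Chi-square goodness of fit test:
H₀: observed counts match expected distribution
H₁: observed counts differ from expected distribution
df = k - 1 = 3
χ² = Σ(O - E)²/E
   = (38 - 46.4)²/46.4 + (49 - 46.2)²/46.2 + (47 - 46.2)²/46.2 + (51 - 46.2)²/46.2
   = 1.521 + 0.170 + 0.014 + 0.499
   = 2.20
p-value = 0.5314

Since p-value > α = 0.05, we fail to reject H₀.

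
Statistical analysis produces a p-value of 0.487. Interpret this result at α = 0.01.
Since p = 0.487 > α = 0.01, fail to reject H₀.
There is insufficient evidence to reject the null hypothesis; the result is not statistically significant at the 0.01 level.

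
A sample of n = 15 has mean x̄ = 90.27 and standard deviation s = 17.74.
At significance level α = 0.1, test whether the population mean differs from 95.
One-sample t-test:
H₀: μ = 95
H₁: μ ≠ 95
df = n - 1 = 14
t = (x̄ - μ₀) / (s/√n) = (90.27 - 95) / (17.74/√15) = -1.033
p-value = 0.3193

Since p-value > α = 0.1, we fail to reject H₀.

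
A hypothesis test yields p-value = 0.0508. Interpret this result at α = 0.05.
Since p = 0.0508 > α = 0.05, fail to reject H₀.
There is insufficient evidence to reject the null hypothesis; the result is not statistically significant at the 0.05 level.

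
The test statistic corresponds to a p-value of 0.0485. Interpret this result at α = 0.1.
Since p = 0.0485 < α = 0.1, reject H₀.
There is sufficient evidence to reject the null hypothesis; the result is statistically significant at the 0.1 level.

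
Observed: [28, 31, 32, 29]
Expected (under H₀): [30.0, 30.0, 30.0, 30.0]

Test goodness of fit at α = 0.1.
Chi-square goodness of fit test:
H₀: observed counts match expected distribution
H₁: observed counts differ from expected distribution
df = k - 1 = 3
χ² = Σ(O - E)²/E
   = (28 - 30.0)²/30.0 + (31 - 30.0)²/30.0 + (32 - 30.0)²/30.0 + (29 - 30.0)²/30.0
   = 0.133 + 0.033 + 0.133 + 0.033
   = 0.33
p-value = 0.9536

Since p-value > α = 0.1, we fail to reject H₀.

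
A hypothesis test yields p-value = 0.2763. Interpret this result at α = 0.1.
Since p = 0.2763 > α = 0.1, fail to reject H₀.
There is insufficient evidence to reject the null hypothesis; the result is not statistically significant at the 0.1 level.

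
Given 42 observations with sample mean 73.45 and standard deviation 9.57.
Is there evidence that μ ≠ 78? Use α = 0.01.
One-sample t-test:
H₀: μ = 78
H₁: μ ≠ 78
df = n - 1 = 41
t = (x̄ - μ₀) / (s/√n) = (73.45 - 78) / (9.57/√42) = -3.081
p-value = 0.0037

Since p-value < α = 0.01, we reject H₀.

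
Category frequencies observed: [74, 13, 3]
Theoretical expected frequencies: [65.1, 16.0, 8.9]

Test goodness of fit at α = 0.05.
Chi-square goodness of fit test:
H₀: observed counts match expected distribution
H₁: observed counts differ from expected distribution
df = k - 1 = 2
χ² = Σ(O - E)²/E
   = (74 - 65.1)²/65.1 + (13 - 16.0)²/16.0 + (3 - 8.9)²/8.9
   = 1.217 + 0.562 + 3.911
   = 5.69
p-value = 0.0581

Since p-value > α = 0.05, we fail to reject H₀.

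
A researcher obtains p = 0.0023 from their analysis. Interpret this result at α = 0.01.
Since p = 0.0023 < α = 0.01, reject H₀.
There is sufficient evidence to reject the null hypothesis; the result is statistically significant at the 0.01 level.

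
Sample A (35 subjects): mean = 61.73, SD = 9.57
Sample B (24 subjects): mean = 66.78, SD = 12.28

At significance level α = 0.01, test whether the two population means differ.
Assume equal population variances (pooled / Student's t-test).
Student's two-sample t-test (equal variances):
H₀: μ₁ = μ₂
H₁: μ₁ ≠ μ₂
df = n₁ + n₂ - 2 = 57
Pooled variance s_p² = [(n₁-1)s₁² + (n₂-1)s₂²] / (n₁ + n₂ - 2) = [(34)(9.57²) + (23)(12.28²)] / 57 = 115.4781
SE = √(s_p²(1/n₁ + 1/n₂)) = √(115.4781 × (1/35 + 1/24)) = 2.8480
t = (x̄₁ - x̄₂) / SE = (61.73 - 66.78) / 2.8480 = -5.05 / 2.8480 = -1.773
p-value = 0.0815

Since p-value > α = 0.01, we fail to reject H₀.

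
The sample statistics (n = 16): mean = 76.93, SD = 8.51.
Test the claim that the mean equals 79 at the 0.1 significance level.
One-sample t-test:
H₀: μ = 79
H₁: μ ≠ 79
df = n - 1 = 15
t = (x̄ - μ₀) / (s/√n) = (76.93 - 79) / (8.51/√16) = -0.973
p-value = 0.3460

Since p-value > α = 0.1, we fail to reject H₀.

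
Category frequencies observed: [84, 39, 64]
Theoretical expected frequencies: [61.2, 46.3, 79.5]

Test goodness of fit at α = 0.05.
Chi-square goodness of fit test:
H₀: observed counts match expected distribution
H₁: observed counts differ from expected distribution
df = k - 1 = 2
χ² = Σ(O - E)²/E
   = (84 - 61.2)²/61.2 + (39 - 46.3)²/46.3 + (64 - 79.5)²/79.5
   = 8.494 + 1.151 + 3.022
   = 12.67
p-value = 0.0018

Since p-value < α = 0.05, we reject H₀.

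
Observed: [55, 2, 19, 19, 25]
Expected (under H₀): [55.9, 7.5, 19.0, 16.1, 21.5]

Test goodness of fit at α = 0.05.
Chi-square goodness of fit test:
H₀: observed counts match expected distribution
H₁: observed counts differ from expected distribution
df = k - 1 = 4
χ² = Σ(O - E)²/E
   = (55 - 55.9)²/55.9 + (2 - 7.5)²/7.5 + (19 - 19.0)²/19.0 + (19 - 16.1)²/16.1 + (25 - 21.5)²/21.5
   = 0.014 + 4.033 + 0.000 + 0.522 + 0.570
   = 5.14
p-value = 0.2732

Since p-value > α = 0.05, we fail to reject H₀.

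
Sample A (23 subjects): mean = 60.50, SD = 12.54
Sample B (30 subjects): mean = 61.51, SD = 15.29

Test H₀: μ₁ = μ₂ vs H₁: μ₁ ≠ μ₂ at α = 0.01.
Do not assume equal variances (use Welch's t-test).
Welch's two-sample t-test:
H₀: μ₁ = μ₂
H₁: μ₁ ≠ μ₂
s₁²/n₁ = 12.54²/23 = 6.8370,  s₂²/n₂ = 15.29²/30 = 7.7928
SE = √(s₁²/n₁ + s₂²/n₂) = √(6.8370 + 7.7928) = 3.8249
df (Welch-Satterthwaite) = (s₁²/n₁ + s₂²/n₂)² / [(s₁²/n₁)²/(n₁-1) + (s₂²/n₂)²/(n₂-1)] ≈ 50.73
t = (x̄₁ - x̄₂) / SE = (60.50 - 61.51) / 3.8249 = -1.01 / 3.8249 = -0.264
p-value = 0.7928

Since p-value > α = 0.01, we fail to reject H₀.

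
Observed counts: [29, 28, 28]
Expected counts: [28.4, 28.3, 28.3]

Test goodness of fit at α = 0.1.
Chi-square goodness of fit test:
H₀: observed counts match expected distribution
H₁: observed counts differ from expected distribution
df = k - 1 = 2
χ² = Σ(O - E)²/E
   = (29 - 28.4)²/28.4 + (28 - 28.3)²/28.3 + (28 - 28.3)²/28.3
   = 0.013 + 0.003 + 0.003
   = 0.02
p-value = 0.9905

Since p-value > α = 0.1, we fail to reject H₀.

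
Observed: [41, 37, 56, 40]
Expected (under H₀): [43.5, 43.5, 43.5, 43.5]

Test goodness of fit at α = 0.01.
Chi-square goodness of fit test:
H₀: observed counts match expected distribution
H₁: observed counts differ from expected distribution
df = k - 1 = 3
χ² = Σ(O - E)²/E
   = (41 - 43.5)²/43.5 + (37 - 43.5)²/43.5 + (56 - 43.5)²/43.5 + (40 - 43.5)²/43.5
   = 0.144 + 0.971 + 3.592 + 0.282
   = 4.99
p-value = 0.1726

Since p-value > α = 0.01, we fail to reject H₀.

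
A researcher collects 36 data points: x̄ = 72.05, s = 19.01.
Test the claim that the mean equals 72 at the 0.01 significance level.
One-sample t-test:
H₀: μ = 72
H₁: μ ≠ 72
df = n - 1 = 35
t = (x̄ - μ₀) / (s/√n) = (72.05 - 72) / (19.01/√36) = 0.016
p-value = 0.9875

Since p-value > α = 0.01, we fail to reject H₀.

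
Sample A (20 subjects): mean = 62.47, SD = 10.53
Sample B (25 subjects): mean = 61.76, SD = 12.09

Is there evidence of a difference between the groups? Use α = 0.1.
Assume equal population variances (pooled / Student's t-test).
Student's two-sample t-test (equal variances):
H₀: μ₁ = μ₂
H₁: μ₁ ≠ μ₂
df = n₁ + n₂ - 2 = 43
Pooled variance s_p² = [(n₁-1)s₁² + (n₂-1)s₂²] / (n₁ + n₂ - 2) = [(19)(10.53²) + (24)(12.09²)] / 43 = 130.5761
SE = √(s_p²(1/n₁ + 1/n₂)) = √(130.5761 × (1/20 + 1/25)) = 3.4281
t = (x̄₁ - x̄₂) / SE = (62.47 - 61.76) / 3.4281 = 0.71 / 3.4281 = 0.207
p-value = 0.8369

Since p-value > α = 0.1, we fail to reject H₀.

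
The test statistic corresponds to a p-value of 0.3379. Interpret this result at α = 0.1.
Since p = 0.3379 > α = 0.1, fail to reject H₀.
There is insufficient evidence to reject the null hypothesis; the result is not statistically significant at the 0.1 level.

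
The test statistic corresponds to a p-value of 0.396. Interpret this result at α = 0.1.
Since p = 0.396 > α = 0.1, fail to reject H₀.
There is insufficient evidence to reject the null hypothesis; the result is not statistically significant at the 0.1 level.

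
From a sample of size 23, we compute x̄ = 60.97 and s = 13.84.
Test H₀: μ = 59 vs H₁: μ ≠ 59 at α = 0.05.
One-sample t-test:
H₀: μ = 59
H₁: μ ≠ 59
df = n - 1 = 22
t = (x̄ - μ₀) / (s/√n) = (60.97 - 59) / (13.84/√23) = 0.683
p-value = 0.5020

Since p-value > α = 0.05, we fail to reject H₀.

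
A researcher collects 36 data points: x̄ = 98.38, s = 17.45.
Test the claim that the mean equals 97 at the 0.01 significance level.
One-sample t-test:
H₀: μ = 97
H₁: μ ≠ 97
df = n - 1 = 35
t = (x̄ - μ₀) / (s/√n) = (98.38 - 97) / (17.45/√36) = 0.474
p-value = 0.6381

Since p-value > α = 0.01, we fail to reject H₀.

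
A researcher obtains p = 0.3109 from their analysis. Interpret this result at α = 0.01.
Since p = 0.3109 > α = 0.01, fail to reject H₀.
There is insufficient evidence to reject the null hypothesis; the result is not statistically significant at the 0.01 level.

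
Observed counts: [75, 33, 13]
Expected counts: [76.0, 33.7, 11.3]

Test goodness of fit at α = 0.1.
Chi-square goodness of fit test:
H₀: observed counts match expected distribution
H₁: observed counts differ from expected distribution
df = k - 1 = 2
χ² = Σ(O - E)²/E
   = (75 - 76.0)²/76.0 + (33 - 33.7)²/33.7 + (13 - 11.3)²/11.3
   = 0.013 + 0.015 + 0.256
   = 0.28
p-value = 0.8679

Since p-value > α = 0.1, we fail to reject H₀.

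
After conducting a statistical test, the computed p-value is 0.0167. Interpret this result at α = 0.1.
Since p = 0.0167 < α = 0.1, reject H₀.
There is sufficient evidence to reject the null hypothesis; the result is statistically significant at the 0.1 level.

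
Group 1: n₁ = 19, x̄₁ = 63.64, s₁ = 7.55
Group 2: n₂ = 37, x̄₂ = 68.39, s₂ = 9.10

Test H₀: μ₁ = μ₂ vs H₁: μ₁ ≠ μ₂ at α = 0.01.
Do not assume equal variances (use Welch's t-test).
Welch's two-sample t-test:
H₀: μ₁ = μ₂
H₁: μ₁ ≠ μ₂
s₁²/n₁ = 7.55²/19 = 3.0001,  s₂²/n₂ = 9.10²/37 = 2.2381
SE = √(s₁²/n₁ + s₂²/n₂) = √(3.0001 + 2.2381) = 2.2887
df (Welch-Satterthwaite) = (s₁²/n₁ + s₂²/n₂)² / [(s₁²/n₁)²/(n₁-1) + (s₂²/n₂)²/(n₂-1)] ≈ 42.93
t = (x̄₁ - x̄₂) / SE = (63.64 - 68.39) / 2.2887 = -4.75 / 2.2887 = -2.075
p-value = 0.0440

Since p-value > α = 0.01, we fail to reject H₀.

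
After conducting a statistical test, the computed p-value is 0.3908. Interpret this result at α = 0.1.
Since p = 0.3908 > α = 0.1, fail to reject H₀.
There is insufficient evidence to reject the null hypothesis; the result is not statistically significant at the 0.1 level.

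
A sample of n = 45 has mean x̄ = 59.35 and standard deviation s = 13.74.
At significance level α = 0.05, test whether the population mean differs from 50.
One-sample t-test:
H₀: μ = 50
H₁: μ ≠ 50
df = n - 1 = 44
t = (x̄ - μ₀) / (s/√n) = (59.35 - 50) / (13.74/√45) = 4.565
p-value < 0.0001

Since p-value < α = 0.05, we reject H₀.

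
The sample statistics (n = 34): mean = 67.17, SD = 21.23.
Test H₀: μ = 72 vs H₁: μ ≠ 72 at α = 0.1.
One-sample t-test:
H₀: μ = 72
H₁: μ ≠ 72
df = n - 1 = 33
t = (x̄ - μ₀) / (s/√n) = (67.17 - 72) / (21.23/√34) = -1.327
p-value = 0.1938

Since p-value > α = 0.1, we fail to reject H₀.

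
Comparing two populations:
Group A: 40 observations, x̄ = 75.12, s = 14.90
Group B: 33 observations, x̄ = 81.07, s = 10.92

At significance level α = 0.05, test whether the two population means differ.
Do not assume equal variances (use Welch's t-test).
Welch's two-sample t-test:
H₀: μ₁ = μ₂
H₁: μ₁ ≠ μ₂
s₁²/n₁ = 14.90²/40 = 5.5503,  s₂²/n₂ = 10.92²/33 = 3.6135
SE = √(s₁²/n₁ + s₂²/n₂) = √(5.5503 + 3.6135) = 3.0272
df (Welch-Satterthwaite) = (s₁²/n₁ + s₂²/n₂)² / [(s₁²/n₁)²/(n₁-1) + (s₂²/n₂)²/(n₂-1)] ≈ 70.10
t = (x̄₁ - x̄₂) / SE = (75.12 - 81.07) / 3.0272 = -5.95 / 3.0272 = -1.966
p-value = 0.0533

Since p-value > α = 0.05, we fail to reject H₀.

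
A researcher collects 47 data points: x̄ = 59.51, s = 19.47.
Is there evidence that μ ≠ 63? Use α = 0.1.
One-sample t-test:
H₀: μ = 63
H₁: μ ≠ 63
df = n - 1 = 46
t = (x̄ - μ₀) / (s/√n) = (59.51 - 63) / (19.47/√47) = -1.229
p-value = 0.2254

Since p-value > α = 0.1, we fail to reject H₀.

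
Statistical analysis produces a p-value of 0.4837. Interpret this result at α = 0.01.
Since p = 0.4837 > α = 0.01, fail to reject H₀.
There is insufficient evidence to reject the null hypothesis; the result is not statistically significant at the 0.01 level.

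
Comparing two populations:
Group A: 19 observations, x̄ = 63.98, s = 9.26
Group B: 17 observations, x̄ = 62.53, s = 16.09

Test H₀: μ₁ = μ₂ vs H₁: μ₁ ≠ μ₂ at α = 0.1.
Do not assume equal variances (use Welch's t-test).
Welch's two-sample t-test:
H₀: μ₁ = μ₂
H₁: μ₁ ≠ μ₂
s₁²/n₁ = 9.26²/19 = 4.5130,  s₂²/n₂ = 16.09²/17 = 15.2287
SE = √(s₁²/n₁ + s₂²/n₂) = √(4.5130 + 15.2287) = 4.4432
df (Welch-Satterthwaite) = (s₁²/n₁ + s₂²/n₂)² / [(s₁²/n₁)²/(n₁-1) + (s₂²/n₂)²/(n₂-1)] ≈ 24.94
t = (x̄₁ - x̄₂) / SE = (63.98 - 62.53) / 4.4432 = 1.45 / 4.4432 = 0.326
p-value = 0.7469

Since p-value > α = 0.1, we fail to reject H₀.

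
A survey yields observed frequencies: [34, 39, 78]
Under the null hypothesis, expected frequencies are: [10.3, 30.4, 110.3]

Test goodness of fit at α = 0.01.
Chi-square goodness of fit test:
H₀: observed counts match expected distribution
H₁: observed counts differ from expected distribution
df = k - 1 = 2
χ² = Σ(O - E)²/E
   = (34 - 10.3)²/10.3 + (39 - 30.4)²/30.4 + (78 - 110.3)²/110.3
   = 54.533 + 2.433 + 9.459
   = 66.42
p-value < 0.0001

Since p-value < α = 0.01, we reject H₀.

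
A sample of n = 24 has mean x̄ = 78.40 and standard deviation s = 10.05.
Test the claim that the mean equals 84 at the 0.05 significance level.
One-sample t-test:
H₀: μ = 84
H₁: μ ≠ 84
df = n - 1 = 23
t = (x̄ - μ₀) / (s/√n) = (78.40 - 84) / (10.05/√24) = -2.730
p-value = 0.0119

Since p-value < α = 0.05, we reject H₀.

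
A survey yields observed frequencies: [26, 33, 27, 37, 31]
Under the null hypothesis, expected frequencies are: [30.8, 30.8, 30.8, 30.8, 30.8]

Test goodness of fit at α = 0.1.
Chi-square goodness of fit test:
H₀: observed counts match expected distribution
H₁: observed counts differ from expected distribution
df = k - 1 = 4
χ² = Σ(O - E)²/E
   = (26 - 30.8)²/30.8 + (33 - 30.8)²/30.8 + (27 - 30.8)²/30.8 + (37 - 30.8)²/30.8 + (31 - 30.8)²/30.8
   = 0.748 + 0.157 + 0.469 + 1.248 + 0.001
   = 2.62
p-value = 0.6227

Since p-value > α = 0.1, we fail to reject H₀.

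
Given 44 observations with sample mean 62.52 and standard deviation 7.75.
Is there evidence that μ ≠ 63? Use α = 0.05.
One-sample t-test:
H₀: μ = 63
H₁: μ ≠ 63
df = n - 1 = 43
t = (x̄ - μ₀) / (s/√n) = (62.52 - 63) / (7.75/√44) = -0.411
p-value = 0.6832

Since p-value > α = 0.05, we fail to reject H₀.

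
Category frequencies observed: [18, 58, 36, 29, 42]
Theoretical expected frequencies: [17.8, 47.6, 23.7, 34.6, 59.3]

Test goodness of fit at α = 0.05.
Chi-square goodness of fit test:
H₀: observed counts match expected distribution
H₁: observed counts differ from expected distribution
df = k - 1 = 4
χ² = Σ(O - E)²/E
   = (18 - 17.8)²/17.8 + (58 - 47.6)²/47.6 + (36 - 23.7)²/23.7 + (29 - 34.6)²/34.6 + (42 - 59.3)²/59.3
   = 0.002 + 2.272 + 6.384 + 0.906 + 5.047
   = 14.61
p-value = 0.0056

Since p-value < α = 0.05, we reject H₀.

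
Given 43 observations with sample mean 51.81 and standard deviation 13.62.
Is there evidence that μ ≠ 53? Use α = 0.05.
One-sample t-test:
H₀: μ = 53
H₁: μ ≠ 53
df = n - 1 = 42
t = (x̄ - μ₀) / (s/√n) = (51.81 - 53) / (13.62/√43) = -0.573
p-value = 0.5697

Since p-value > α = 0.05, we fail to reject H₀.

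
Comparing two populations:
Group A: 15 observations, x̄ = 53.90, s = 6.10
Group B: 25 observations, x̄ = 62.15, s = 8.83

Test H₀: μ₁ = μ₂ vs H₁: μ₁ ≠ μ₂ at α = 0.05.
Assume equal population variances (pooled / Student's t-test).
Student's two-sample t-test (equal variances):
H₀: μ₁ = μ₂
H₁: μ₁ ≠ μ₂
df = n₁ + n₂ - 2 = 38
Pooled variance s_p² = [(n₁-1)s₁² + (n₂-1)s₂²] / (n₁ + n₂ - 2) = [(14)(6.10²) + (24)(8.83²)] / 38 = 62.9525
SE = √(s_p²(1/n₁ + 1/n₂)) = √(62.9525 × (1/15 + 1/25)) = 2.5913
t = (x̄₁ - x̄₂) / SE = (53.90 - 62.15) / 2.5913 = -8.25 / 2.5913 = -3.184
p-value = 0.0029

Since p-value < α = 0.05, we reject H₀.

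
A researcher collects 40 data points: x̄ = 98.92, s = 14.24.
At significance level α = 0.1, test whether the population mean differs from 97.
One-sample t-test:
H₀: μ = 97
H₁: μ ≠ 97
df = n - 1 = 39
t = (x̄ - μ₀) / (s/√n) = (98.92 - 97) / (14.24/√40) = 0.853
p-value = 0.3990

Since p-value > α = 0.1, we fail to reject H₀.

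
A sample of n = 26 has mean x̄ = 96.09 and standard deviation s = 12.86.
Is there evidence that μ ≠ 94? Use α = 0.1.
One-sample t-test:
H₀: μ = 94
H₁: μ ≠ 94
df = n - 1 = 25
t = (x̄ - μ₀) / (s/√n) = (96.09 - 94) / (12.86/√26) = 0.829
p-value = 0.4151

Since p-value > α = 0.1, we fail to reject H₀.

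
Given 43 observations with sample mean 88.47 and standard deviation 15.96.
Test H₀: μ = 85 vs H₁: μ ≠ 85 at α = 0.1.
One-sample t-test:
H₀: μ = 85
H₁: μ ≠ 85
df = n - 1 = 42
t = (x̄ - μ₀) / (s/√n) = (88.47 - 85) / (15.96/√43) = 1.426
p-value = 0.1613

Since p-value > α = 0.1, we fail to reject H₀.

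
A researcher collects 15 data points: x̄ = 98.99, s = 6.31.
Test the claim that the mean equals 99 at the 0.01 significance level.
One-sample t-test:
H₀: μ = 99
H₁: μ ≠ 99
df = n - 1 = 14
t = (x̄ - μ₀) / (s/√n) = (98.99 - 99) / (6.31/√15) = -0.006
p-value = 0.9952

Since p-value > α = 0.01, we fail to reject H₀.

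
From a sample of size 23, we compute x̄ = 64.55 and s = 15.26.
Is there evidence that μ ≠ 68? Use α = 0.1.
One-sample t-test:
H₀: μ = 68
H₁: μ ≠ 68
df = n - 1 = 22
t = (x̄ - μ₀) / (s/√n) = (64.55 - 68) / (15.26/√23) = -1.084
p-value = 0.2900

Since p-value > α = 0.1, we fail to reject H₀.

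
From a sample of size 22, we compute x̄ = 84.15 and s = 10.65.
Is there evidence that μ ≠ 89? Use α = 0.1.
One-sample t-test:
H₀: μ = 89
H₁: μ ≠ 89
df = n - 1 = 21
t = (x̄ - μ₀) / (s/√n) = (84.15 - 89) / (10.65/√22) = -2.136
p-value = 0.0446

Since p-value < α = 0.1, we reject H₀.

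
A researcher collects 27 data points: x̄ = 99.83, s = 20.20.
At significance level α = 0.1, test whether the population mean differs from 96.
One-sample t-test:
H₀: μ = 96
H₁: μ ≠ 96
df = n - 1 = 26
t = (x̄ - μ₀) / (s/√n) = (99.83 - 96) / (20.20/√27) = 0.985
p-value = 0.3336

Since p-value > α = 0.1, we fail to reject H₀.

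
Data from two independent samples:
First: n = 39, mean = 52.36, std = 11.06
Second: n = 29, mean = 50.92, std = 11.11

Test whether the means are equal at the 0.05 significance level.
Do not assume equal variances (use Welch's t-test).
Welch's two-sample t-test:
H₀: μ₁ = μ₂
H₁: μ₁ ≠ μ₂
s₁²/n₁ = 11.06²/39 = 3.1365,  s₂²/n₂ = 11.11²/29 = 4.2563
SE = √(s₁²/n₁ + s₂²/n₂) = √(3.1365 + 4.2563) = 2.7190
df (Welch-Satterthwaite) = (s₁²/n₁ + s₂²/n₂)² / [(s₁²/n₁)²/(n₁-1) + (s₂²/n₂)²/(n₂-1)] ≈ 60.33
t = (x̄₁ - x̄₂) / SE = (52.36 - 50.92) / 2.7190 = 1.44 / 2.7190 = 0.530
p-value = 0.5983

Since p-value > α = 0.05, we fail to reject H₀.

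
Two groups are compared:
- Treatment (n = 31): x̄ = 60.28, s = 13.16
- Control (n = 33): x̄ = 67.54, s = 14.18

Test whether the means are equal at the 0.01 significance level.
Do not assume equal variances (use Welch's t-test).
Welch's two-sample t-test:
H₀: μ₁ = μ₂
H₁: μ₁ ≠ μ₂
s₁²/n₁ = 13.16²/31 = 5.5866,  s₂²/n₂ = 14.18²/33 = 6.0931
SE = √(s₁²/n₁ + s₂²/n₂) = √(5.5866 + 6.0931) = 3.4176
df (Welch-Satterthwaite) = (s₁²/n₁ + s₂²/n₂)² / [(s₁²/n₁)²/(n₁-1) + (s₂²/n₂)²/(n₂-1)] ≈ 61.99
t = (x̄₁ - x̄₂) / SE = (60.28 - 67.54) / 3.4176 = -7.26 / 3.4176 = -2.124
p-value = 0.0376

Since p-value > α = 0.01, we fail to reject H₀.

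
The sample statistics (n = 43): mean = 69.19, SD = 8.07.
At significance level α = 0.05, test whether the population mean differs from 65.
One-sample t-test:
H₀: μ = 65
H₁: μ ≠ 65
df = n - 1 = 42
t = (x̄ - μ₀) / (s/√n) = (69.19 - 65) / (8.07/√43) = 3.405
p-value = 0.0015

Since p-value < α = 0.05, we reject H₀.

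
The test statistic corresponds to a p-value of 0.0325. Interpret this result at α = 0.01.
Since p = 0.0325 > α = 0.01, fail to reject H₀.
There is insufficient evidence to reject the null hypothesis; the result is not statistically significant at the 0.01 level.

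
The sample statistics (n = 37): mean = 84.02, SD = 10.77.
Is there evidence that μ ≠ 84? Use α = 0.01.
One-sample t-test:
H₀: μ = 84
H₁: μ ≠ 84
df = n - 1 = 36
t = (x̄ - μ₀) / (s/√n) = (84.02 - 84) / (10.77/√37) = 0.011
p-value = 0.9910

Since p-value > α = 0.01, we fail to reject H₀.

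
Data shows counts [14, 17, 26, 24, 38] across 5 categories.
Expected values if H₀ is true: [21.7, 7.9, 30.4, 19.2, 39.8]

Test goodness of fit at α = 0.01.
Chi-square goodness of fit test:
H₀: observed counts match expected distribution
H₁: observed counts differ from expected distribution
df = k - 1 = 4
χ² = Σ(O - E)²/E
   = (14 - 21.7)²/21.7 + (17 - 7.9)²/7.9 + (26 - 30.4)²/30.4 + (24 - 19.2)²/19.2 + (38 - 39.8)²/39.8
   = 2.732 + 10.482 + 0.637 + 1.200 + 0.081
   = 15.13
p-value = 0.0044

Since p-value < α = 0.01, we reject H₀.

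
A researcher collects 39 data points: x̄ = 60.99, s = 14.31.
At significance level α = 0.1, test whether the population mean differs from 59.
One-sample t-test:
H₀: μ = 59
H₁: μ ≠ 59
df = n - 1 = 38
t = (x̄ - μ₀) / (s/√n) = (60.99 - 59) / (14.31/√39) = 0.868
p-value = 0.3906

Since p-value > α = 0.1, we fail to reject H₀.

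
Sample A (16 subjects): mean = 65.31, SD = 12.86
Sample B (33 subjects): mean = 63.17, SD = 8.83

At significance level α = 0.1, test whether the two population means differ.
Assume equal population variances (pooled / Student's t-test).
Student's two-sample t-test (equal variances):
H₀: μ₁ = μ₂
H₁: μ₁ ≠ μ₂
df = n₁ + n₂ - 2 = 47
Pooled variance s_p² = [(n₁-1)s₁² + (n₂-1)s₂²] / (n₁ + n₂ - 2) = [(15)(12.86²) + (32)(8.83²)] / 47 = 105.8659
SE = √(s_p²(1/n₁ + 1/n₂)) = √(105.8659 × (1/16 + 1/33)) = 3.1344
t = (x̄₁ - x̄₂) / SE = (65.31 - 63.17) / 3.1344 = 2.14 / 3.1344 = 0.683
p-value = 0.4981

Since p-value > α = 0.1, we fail to reject H₀.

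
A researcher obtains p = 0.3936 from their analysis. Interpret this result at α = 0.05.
Since p = 0.3936 > α = 0.05, fail to reject H₀.
There is insufficient evidence to reject the null hypothesis; the result is not statistically significant at the 0.05 level.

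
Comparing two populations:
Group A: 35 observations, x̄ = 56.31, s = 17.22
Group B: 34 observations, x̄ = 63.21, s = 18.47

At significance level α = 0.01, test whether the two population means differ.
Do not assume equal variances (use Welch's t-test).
Welch's two-sample t-test:
H₀: μ₁ = μ₂
H₁: μ₁ ≠ μ₂
s₁²/n₁ = 17.22²/35 = 8.4722,  s₂²/n₂ = 18.47²/34 = 10.0336
SE = √(s₁²/n₁ + s₂²/n₂) = √(8.4722 + 10.0336) = 4.3018
df (Welch-Satterthwaite) = (s₁²/n₁ + s₂²/n₂)² / [(s₁²/n₁)²/(n₁-1) + (s₂²/n₂)²/(n₂-1)] ≈ 66.35
t = (x̄₁ - x̄₂) / SE = (56.31 - 63.21) / 4.3018 = -6.90 / 4.3018 = -1.604
p-value = 0.1135

Since p-value > α = 0.01, we fail to reject H₀.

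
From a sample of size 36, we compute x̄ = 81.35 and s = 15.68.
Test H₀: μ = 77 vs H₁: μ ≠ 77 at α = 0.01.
One-sample t-test:
H₀: μ = 77
H₁: μ ≠ 77
df = n - 1 = 35
t = (x̄ - μ₀) / (s/√n) = (81.35 - 77) / (15.68/√36) = 1.665
p-value = 0.1049

Since p-value > α = 0.01, we fail to reject H₀.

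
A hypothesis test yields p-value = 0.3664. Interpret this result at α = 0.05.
Since p = 0.3664 > α = 0.05, fail to reject H₀.
There is insufficient evidence to reject the null hypothesis; the result is not statistically significant at the 0.05 level.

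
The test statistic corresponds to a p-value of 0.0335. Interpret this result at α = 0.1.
Since p = 0.0335 < α = 0.1, reject H₀.
There is sufficient evidence to reject the null hypothesis; the result is statistically significant at the 0.1 level.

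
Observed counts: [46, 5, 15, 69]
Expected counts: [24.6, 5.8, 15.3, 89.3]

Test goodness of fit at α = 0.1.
Chi-square goodness of fit test:
H₀: observed counts match expected distribution
H₁: observed counts differ from expected distribution
df = k - 1 = 3
χ² = Σ(O - E)²/E
   = (46 - 24.6)²/24.6 + (5 - 5.8)²/5.8 + (15 - 15.3)²/15.3 + (69 - 89.3)²/89.3
   = 18.616 + 0.110 + 0.006 + 4.615
   = 23.35
p-value < 0.0001

Since p-value < α = 0.1, we reject H₀.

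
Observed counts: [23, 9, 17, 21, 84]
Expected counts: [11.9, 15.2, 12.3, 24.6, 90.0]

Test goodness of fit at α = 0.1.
Chi-square goodness of fit test:
H₀: observed counts match expected distribution
H₁: observed counts differ from expected distribution
df = k - 1 = 4
χ² = Σ(O - E)²/E
   = (23 - 11.9)²/11.9 + (9 - 15.2)²/15.2 + (17 - 12.3)²/12.3 + (21 - 24.6)²/24.6 + (84 - 90.0)²/90.0
   = 10.354 + 2.529 + 1.796 + 0.527 + 0.400
   = 15.61
p-value = 0.0036

Since p-value < α = 0.1, we reject H₀.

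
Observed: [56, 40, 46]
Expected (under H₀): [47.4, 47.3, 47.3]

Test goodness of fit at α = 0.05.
Chi-square goodness of fit test:
H₀: observed counts match expected distribution
H₁: observed counts differ from expected distribution
df = k - 1 = 2
χ² = Σ(O - E)²/E
   = (56 - 47.4)²/47.4 + (40 - 47.3)²/47.3 + (46 - 47.3)²/47.3
   = 1.560 + 1.127 + 0.036
   = 2.72
p-value = 0.2563

Since p-value > α = 0.05, we fail to reject H₀.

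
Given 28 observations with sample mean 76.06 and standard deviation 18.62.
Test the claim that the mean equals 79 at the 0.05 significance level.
One-sample t-test:
H₀: μ = 79
H₁: μ ≠ 79
df = n - 1 = 27
t = (x̄ - μ₀) / (s/√n) = (76.06 - 79) / (18.62/√28) = -0.836
p-value = 0.4108

Since p-value > α = 0.05, we fail to reject H₀.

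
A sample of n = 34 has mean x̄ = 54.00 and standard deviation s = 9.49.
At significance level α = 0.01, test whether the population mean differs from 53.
One-sample t-test:
H₀: μ = 53
H₁: μ ≠ 53
df = n - 1 = 33
t = (x̄ - μ₀) / (s/√n) = (54.00 - 53) / (9.49/√34) = 0.614
p-value = 0.5431

Since p-value > α = 0.01, we fail to reject H₀.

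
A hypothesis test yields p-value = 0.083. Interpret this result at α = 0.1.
Since p = 0.083 < α = 0.1, reject H₀.
There is sufficient evidence to reject the null hypothesis; the result is statistically significant at the 0.1 level.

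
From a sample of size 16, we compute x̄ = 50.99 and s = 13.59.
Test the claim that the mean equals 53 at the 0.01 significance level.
One-sample t-test:
H₀: μ = 53
H₁: μ ≠ 53
df = n - 1 = 15
t = (x̄ - μ₀) / (s/√n) = (50.99 - 53) / (13.59/√16) = -0.592
p-value = 0.5629

Since p-value > α = 0.01, we fail to reject H₀.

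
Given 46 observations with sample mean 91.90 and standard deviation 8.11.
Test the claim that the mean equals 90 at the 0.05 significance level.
One-sample t-test:
H₀: μ = 90
H₁: μ ≠ 90
df = n - 1 = 45
t = (x̄ - μ₀) / (s/√n) = (91.90 - 90) / (8.11/√46) = 1.589
p-value = 0.1191

Since p-value > α = 0.05, we fail to reject H₀.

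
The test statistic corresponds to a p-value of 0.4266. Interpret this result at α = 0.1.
Since p = 0.4266 > α = 0.1, fail to reject H₀.
There is insufficient evidence to reject the null hypothesis; the result is not statistically significant at the 0.1 level.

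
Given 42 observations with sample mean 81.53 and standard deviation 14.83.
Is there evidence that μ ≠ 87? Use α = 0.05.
One-sample t-test:
H₀: μ = 87
H₁: μ ≠ 87
df = n - 1 = 41
t = (x̄ - μ₀) / (s/√n) = (81.53 - 87) / (14.83/√42) = -2.390
p-value = 0.0215

Since p-value < α = 0.05, we reject H₀.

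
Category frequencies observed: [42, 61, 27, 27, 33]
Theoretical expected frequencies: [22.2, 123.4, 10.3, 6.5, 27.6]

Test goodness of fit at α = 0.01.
Chi-square goodness of fit test:
H₀: observed counts match expected distribution
H₁: observed counts differ from expected distribution
df = k - 1 = 4
χ² = Σ(O - E)²/E
   = (42 - 22.2)²/22.2 + (61 - 123.4)²/123.4 + (27 - 10.3)²/10.3 + (27 - 6.5)²/6.5 + (33 - 27.6)²/27.6
   = 17.659 + 31.554 + 27.077 + 64.654 + 1.057
   = 142.00
p-value < 0.0001

Since p-value < α = 0.01, we reject H₀.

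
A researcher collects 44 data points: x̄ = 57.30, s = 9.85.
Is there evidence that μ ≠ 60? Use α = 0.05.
One-sample t-test:
H₀: μ = 60
H₁: μ ≠ 60
df = n - 1 = 43
t = (x̄ - μ₀) / (s/√n) = (57.30 - 60) / (9.85/√44) = -1.818
p-value = 0.0760

Since p-value > α = 0.05, we fail to reject H₀.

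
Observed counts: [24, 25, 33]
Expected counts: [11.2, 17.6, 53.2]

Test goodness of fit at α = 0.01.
Chi-square goodness of fit test:
H₀: observed counts match expected distribution
H₁: observed counts differ from expected distribution
df = k - 1 = 2
χ² = Σ(O - E)²/E
   = (24 - 11.2)²/11.2 + (25 - 17.6)²/17.6 + (33 - 53.2)²/53.2
   = 14.629 + 3.111 + 7.670
   = 25.41
p-value < 0.0001

Since p-value < α = 0.01, we reject H₀.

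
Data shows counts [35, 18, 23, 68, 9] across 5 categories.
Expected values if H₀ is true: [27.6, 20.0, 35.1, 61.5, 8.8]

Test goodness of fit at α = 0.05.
Chi-square goodness of fit test:
H₀: observed counts match expected distribution
H₁: observed counts differ from expected distribution
df = k - 1 = 4
χ² = Σ(O - E)²/E
   = (35 - 27.6)²/27.6 + (18 - 20.0)²/20.0 + (23 - 35.1)²/35.1 + (68 - 61.5)²/61.5 + (9 - 8.8)²/8.8
   = 1.984 + 0.200 + 4.171 + 0.687 + 0.005
   = 7.05
p-value = 0.1334

Since p-value > α = 0.05, we fail to reject H₀.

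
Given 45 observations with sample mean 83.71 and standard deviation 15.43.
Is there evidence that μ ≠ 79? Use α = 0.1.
One-sample t-test:
H₀: μ = 79
H₁: μ ≠ 79
df = n - 1 = 44
t = (x̄ - μ₀) / (s/√n) = (83.71 - 79) / (15.43/√45) = 2.048
p-value = 0.0466

Since p-value < α = 0.1, we reject H₀.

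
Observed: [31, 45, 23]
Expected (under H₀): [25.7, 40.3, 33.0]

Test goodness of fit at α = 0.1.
Chi-square goodness of fit test:
H₀: observed counts match expected distribution
H₁: observed counts differ from expected distribution
df = k - 1 = 2
χ² = Σ(O - E)²/E
   = (31 - 25.7)²/25.7 + (45 - 40.3)²/40.3 + (23 - 33.0)²/33.0
   = 1.093 + 0.548 + 3.030
   = 4.67
p-value = 0.0967

Since p-value < α = 0.1, we reject H₀.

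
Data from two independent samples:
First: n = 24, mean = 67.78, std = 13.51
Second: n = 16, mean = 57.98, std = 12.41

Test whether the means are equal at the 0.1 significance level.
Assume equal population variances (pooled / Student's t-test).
Student's two-sample t-test (equal variances):
H₀: μ₁ = μ₂
H₁: μ₁ ≠ μ₂
df = n₁ + n₂ - 2 = 38
Pooled variance s_p² = [(n₁-1)s₁² + (n₂-1)s₂²] / (n₁ + n₂ - 2) = [(23)(13.51²) + (15)(12.41²)] / 38 = 171.2654
SE = √(s_p²(1/n₁ + 1/n₂)) = √(171.2654 × (1/24 + 1/16)) = 4.2238
t = (x̄₁ - x̄₂) / SE = (67.78 - 57.98) / 4.2238 = 9.80 / 4.2238 = 2.320
p-value = 0.0258

Since p-value < α = 0.1, we reject H₀.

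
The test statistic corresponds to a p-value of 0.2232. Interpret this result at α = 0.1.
Since p = 0.2232 > α = 0.1, fail to reject H₀.
There is insufficient evidence to reject the null hypothesis; the result is not statistically significant at the 0.1 level.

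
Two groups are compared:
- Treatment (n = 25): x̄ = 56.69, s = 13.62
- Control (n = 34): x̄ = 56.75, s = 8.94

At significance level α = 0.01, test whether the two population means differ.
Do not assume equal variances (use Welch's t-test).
Welch's two-sample t-test:
H₀: μ₁ = μ₂
H₁: μ₁ ≠ μ₂
s₁²/n₁ = 13.62²/25 = 7.4202,  s₂²/n₂ = 8.94²/34 = 2.3507
SE = √(s₁²/n₁ + s₂²/n₂) = √(7.4202 + 2.3507) = 3.1258
df (Welch-Satterthwaite) = (s₁²/n₁ + s₂²/n₂)² / [(s₁²/n₁)²/(n₁-1) + (s₂²/n₂)²/(n₂-1)] ≈ 38.78
t = (x̄₁ - x̄₂) / SE = (56.69 - 56.75) / 3.1258 = -0.06 / 3.1258 = -0.019
p-value = 0.9848

Since p-value > α = 0.01, we fail to reject H₀.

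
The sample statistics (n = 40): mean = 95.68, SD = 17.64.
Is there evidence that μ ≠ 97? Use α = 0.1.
One-sample t-test:
H₀: μ = 97
H₁: μ ≠ 97
df = n - 1 = 39
t = (x̄ - μ₀) / (s/√n) = (95.68 - 97) / (17.64/√40) = -0.473
p-value = 0.6387

Since p-value > α = 0.1, we fail to reject H₀.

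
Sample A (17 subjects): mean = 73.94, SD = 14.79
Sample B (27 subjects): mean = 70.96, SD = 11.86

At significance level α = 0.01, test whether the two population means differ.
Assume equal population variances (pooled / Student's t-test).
Student's two-sample t-test (equal variances):
H₀: μ₁ = μ₂
H₁: μ₁ ≠ μ₂
df = n₁ + n₂ - 2 = 42
Pooled variance s_p² = [(n₁-1)s₁² + (n₂-1)s₂²] / (n₁ + n₂ - 2) = [(16)(14.79²) + (26)(11.86²)] / 42 = 170.4061
SE = √(s_p²(1/n₁ + 1/n₂)) = √(170.4061 × (1/17 + 1/27)) = 4.0417
t = (x̄₁ - x̄₂) / SE = (73.94 - 70.96) / 4.0417 = 2.98 / 4.0417 = 0.737
p-value = 0.4650

Since p-value > α = 0.01, we fail to reject H₀.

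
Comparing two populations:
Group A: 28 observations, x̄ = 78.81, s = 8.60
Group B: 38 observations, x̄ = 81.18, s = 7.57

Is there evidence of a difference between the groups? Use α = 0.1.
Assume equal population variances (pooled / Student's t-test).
Student's two-sample t-test (equal variances):
H₀: μ₁ = μ₂
H₁: μ₁ ≠ μ₂
df = n₁ + n₂ - 2 = 64
Pooled variance s_p² = [(n₁-1)s₁² + (n₂-1)s₂²] / (n₁ + n₂ - 2) = [(27)(8.60²) + (37)(7.57²)] / 64 = 64.3313
SE = √(s_p²(1/n₁ + 1/n₂)) = √(64.3313 × (1/28 + 1/38)) = 1.9976
t = (x̄₁ - x̄₂) / SE = (78.81 - 81.18) / 1.9976 = -2.37 / 1.9976 = -1.186
p-value = 0.2398

Since p-value > α = 0.1, we fail to reject H₀.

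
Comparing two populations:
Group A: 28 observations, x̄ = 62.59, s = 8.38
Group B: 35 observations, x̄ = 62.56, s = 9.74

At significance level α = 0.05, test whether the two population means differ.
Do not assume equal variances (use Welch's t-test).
Welch's two-sample t-test:
H₀: μ₁ = μ₂
H₁: μ₁ ≠ μ₂
s₁²/n₁ = 8.38²/28 = 2.5080,  s₂²/n₂ = 9.74²/35 = 2.7105
SE = √(s₁²/n₁ + s₂²/n₂) = √(2.5080 + 2.7105) = 2.2844
df (Welch-Satterthwaite) = (s₁²/n₁ + s₂²/n₂)² / [(s₁²/n₁)²/(n₁-1) + (s₂²/n₂)²/(n₂-1)] ≈ 60.65
t = (x̄₁ - x̄₂) / SE = (62.59 - 62.56) / 2.2844 = 0.03 / 2.2844 = 0.013
p-value = 0.9896

Since p-value > α = 0.05, we fail to reject H₀.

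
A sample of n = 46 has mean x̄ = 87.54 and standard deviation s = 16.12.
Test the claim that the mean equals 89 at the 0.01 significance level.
One-sample t-test:
H₀: μ = 89
H₁: μ ≠ 89
df = n - 1 = 45
t = (x̄ - μ₀) / (s/√n) = (87.54 - 89) / (16.12/√46) = -0.614
p-value = 0.5421

Since p-value > α = 0.01, we fail to reject H₀.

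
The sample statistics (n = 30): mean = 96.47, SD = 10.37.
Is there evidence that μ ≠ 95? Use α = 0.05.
One-sample t-test:
H₀: μ = 95
H₁: μ ≠ 95
df = n - 1 = 29
t = (x̄ - μ₀) / (s/√n) = (96.47 - 95) / (10.37/√30) = 0.776
p-value = 0.4438

Since p-value > α = 0.05, we fail to reject H₀.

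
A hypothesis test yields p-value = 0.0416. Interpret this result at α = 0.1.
Since p = 0.0416 < α = 0.1, reject H₀.
There is sufficient evidence to reject the null hypothesis; the result is statistically significant at the 0.1 level.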